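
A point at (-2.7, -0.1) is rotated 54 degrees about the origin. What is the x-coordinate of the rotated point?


x' = x*cos(theta) - y*sin(theta)
cos(54 deg) = 0.5878, sin(54 deg) = 0.809
x' = -2.7 * 0.5878 - -0.1 * 0.809
= -1.587 - -0.0809
= -1.5061


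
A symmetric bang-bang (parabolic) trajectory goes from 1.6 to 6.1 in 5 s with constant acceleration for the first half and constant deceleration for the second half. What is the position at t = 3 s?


Symmetric rest-to-rest: each phase covers (pf-p0)/2 in time T/2. 0.5*a*(T/2)^2 = (pf-p0)/2 => a = 4*(pf-p0)/T^2
a = 4*(6.1-1.6)/5^2 = 0.72
t = 3 is in the deceleration phase (t > T/2).
p = pf - 0.5*a*(T-t)^2 = 6.1 - 0.5*0.72*2^2
= 4.66


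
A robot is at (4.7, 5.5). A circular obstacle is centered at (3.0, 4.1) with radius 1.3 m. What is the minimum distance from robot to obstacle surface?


center_dist = sqrt((4.7-3.0)^2 + (5.5-4.1)^2)
= sqrt(2.89 + 1.96)
= 2.2023
min_dist = center_dist - radius = 2.2023 - 1.3 = 0.9023 m


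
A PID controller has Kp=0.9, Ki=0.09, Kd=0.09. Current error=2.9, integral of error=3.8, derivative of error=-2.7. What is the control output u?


u = Kp*e + Ki*int(e) + Kd*de/dt
= 0.9*2.9 + 0.09*3.8 + 0.09*(-2.7)
= 2.61 + 0.342 + -0.243
= 2.709


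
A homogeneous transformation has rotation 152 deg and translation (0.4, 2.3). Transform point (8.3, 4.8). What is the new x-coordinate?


x' = cos(theta)*px - sin(theta)*py + tx
= -0.8829*8.3 - 0.4695*4.8 + 0.4
= -9.1819


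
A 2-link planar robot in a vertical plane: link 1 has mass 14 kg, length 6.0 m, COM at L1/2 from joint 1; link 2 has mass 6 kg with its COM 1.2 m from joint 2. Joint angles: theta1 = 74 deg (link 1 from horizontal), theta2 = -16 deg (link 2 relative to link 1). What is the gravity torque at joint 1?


Horizontal distance from joint 1 to link-1 COM:
  x_c1 = (L1/2)*cos(t1) = 3.0 * 0.2756 = 0.8269 m
Horizontal distance from joint 1 to link-2 COM:
  x_c2 = L1*cos(t1) + Lc2*cos(t1+t2)
       = 6.0*0.2756 + 1.2*0.5299 = 2.2897 m
tau1 = m1*g*x_c1 + m2*g*x_c2
     = 14*9.81*0.8269 + 6*9.81*2.2897
     = 113.5681 + 134.7733
     = 248.3414 Nm


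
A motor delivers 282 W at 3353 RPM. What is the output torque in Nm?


omega = 3353 * 2*pi/60 = 351.1253 rad/s
tau = P / omega = 282 / 351.1253
= 0.8031 Nm


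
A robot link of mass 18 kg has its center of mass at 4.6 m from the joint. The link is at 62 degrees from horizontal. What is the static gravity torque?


tau = m*g*L*cos(angle)
= 18 * 9.81 * 4.6 * cos(62 deg)
= 18 * 9.81 * 4.6 * 0.4695
= 381.3367 Nm


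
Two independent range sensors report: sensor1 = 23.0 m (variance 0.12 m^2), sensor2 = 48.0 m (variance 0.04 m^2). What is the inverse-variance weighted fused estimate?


w1 = (1/var1) / (1/var1 + 1/var2)
   = 8.3333 / (8.3333 + 25.0) = 0.25
w2 = 1 - w1 = 0.75
fused = w1*s1 + w2*s2 = 5.75 + 36.0
= 41.75 m


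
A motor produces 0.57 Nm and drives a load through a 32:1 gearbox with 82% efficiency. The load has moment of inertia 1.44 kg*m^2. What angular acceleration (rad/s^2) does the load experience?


tau_out = tau_motor * N * eta
= 0.57 * 32 * 0.82 = 14.9568 Nm
alpha = tau_out / I = 14.9568 / 1.44
= 10.3867 rad/s^2


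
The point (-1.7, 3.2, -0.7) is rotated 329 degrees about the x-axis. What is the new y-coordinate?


Rotation about x-axis: y' = y*cos(theta) - z*sin(theta)
= 3.2 * 0.8572 - -0.7 * -0.515
= 2.3824


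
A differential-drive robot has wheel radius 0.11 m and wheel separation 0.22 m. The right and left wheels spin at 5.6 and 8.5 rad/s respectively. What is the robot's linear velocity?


vR = r*wR = 0.11*5.6 = 0.616 m/s
vL = r*wL = 0.11*8.5 = 0.935 m/s
v = (vR+vL)/2 = 0.7755 m/s
omega = (vR-vL)/L = -1.45 rad/s
linear velocity = 0.7755 m/s


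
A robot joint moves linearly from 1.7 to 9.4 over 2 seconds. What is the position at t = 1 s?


s = t/T = 1/2 = 0.5
p(t) = p0 + (pf-p0)*s
= 1.7 + (9.4 - 1.7) * 0.5
= 5.55


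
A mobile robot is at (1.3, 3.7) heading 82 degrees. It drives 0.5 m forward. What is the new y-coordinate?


y_new = y0 + d*sin(theta)
= 3.7 + 0.5*sin(82)
= 3.7 + 0.4951
= 4.1951


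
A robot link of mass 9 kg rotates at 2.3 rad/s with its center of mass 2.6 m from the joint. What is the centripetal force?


F = m * omega^2 * r
= 9 * 2.3^2 * 2.6
= 9 * 5.29 * 2.6
= 123.786 N


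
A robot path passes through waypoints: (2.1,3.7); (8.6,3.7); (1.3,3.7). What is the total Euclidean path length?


Segment lengths:
  seg1 = sqrt((6.5)^2 + (0.0)^2) = 6.5
  seg2 = sqrt((-7.3)^2 + (0.0)^2) = 7.3
Total = 13.8


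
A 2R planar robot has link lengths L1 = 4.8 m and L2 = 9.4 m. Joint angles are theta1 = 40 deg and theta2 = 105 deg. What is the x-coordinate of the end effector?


Convert angles to radians: theta1 = 0.6981, theta2 = 1.8326
x = L1*cos(theta1) + L2*cos(theta1+theta2)
x = 3.677 + -7.7
x = -4.023


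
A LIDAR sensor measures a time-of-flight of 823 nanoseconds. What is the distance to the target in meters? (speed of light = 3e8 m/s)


tof = 823 ns = 8.23e-07 s
dist = c * tof / 2
= 3e8 * 8.23e-07 / 2
= 123.45 m


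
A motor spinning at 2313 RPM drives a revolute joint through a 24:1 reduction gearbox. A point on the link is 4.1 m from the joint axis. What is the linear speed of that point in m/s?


omega_motor = 2313 * 2*pi/60 = 242.2168 rad/s
omega_joint = omega_motor / 24 = 10.0924 rad/s
v = omega_joint * r = 10.0924 * 4.1
= 41.3787 m/s


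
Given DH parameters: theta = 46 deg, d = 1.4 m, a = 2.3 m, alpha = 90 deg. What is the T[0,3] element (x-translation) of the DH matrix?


T[0,3] = a * cos(theta)
= 2.3 * cos(46 deg)
= 2.3 * 0.6947
= 1.5977


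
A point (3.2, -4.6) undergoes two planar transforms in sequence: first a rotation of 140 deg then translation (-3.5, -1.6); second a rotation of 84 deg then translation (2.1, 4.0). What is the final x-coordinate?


After transform 1:
x1 = cos(140)*3.2 - sin(140)*-4.6 + -3.5 = -2.9945
y1 = sin(140)*3.2 + cos(140)*-4.6 + -1.6 = 3.9807
After transform 2:
x2 = cos(84)*-2.9945 - sin(84)*3.9807 + 2.1
= -2.1719


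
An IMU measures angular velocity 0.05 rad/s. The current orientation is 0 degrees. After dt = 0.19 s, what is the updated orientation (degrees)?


delta_theta = w * dt = 0.05 * 0.19 = 0.0095 rad
= 0.5443 deg
theta_new = 0 + 0.5443 = 0.5443 deg


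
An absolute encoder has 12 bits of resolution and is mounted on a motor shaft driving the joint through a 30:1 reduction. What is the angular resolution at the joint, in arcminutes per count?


counts = 2^12 = 4096
effective counts at joint = 4096 * 30 = 122880
resolution = 360*60 / 122880
= 0.1758 arcmin/count


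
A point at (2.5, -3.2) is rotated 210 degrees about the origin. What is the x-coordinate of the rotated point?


x' = x*cos(theta) - y*sin(theta)
cos(210 deg) = -0.866, sin(210 deg) = -0.5
x' = 2.5 * -0.866 - -3.2 * -0.5
= -2.1651 - 1.6
= -3.7651


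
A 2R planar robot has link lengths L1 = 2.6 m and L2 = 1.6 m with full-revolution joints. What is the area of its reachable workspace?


r_max = L1 + L2 = 4.2 m
r_min = |L1 - L2| = 1.0 m
Area = pi*(r_max^2 - r_min^2)
= pi*(17.64 - 1.0)
= pi * 16.64
= 52.2761 m^2


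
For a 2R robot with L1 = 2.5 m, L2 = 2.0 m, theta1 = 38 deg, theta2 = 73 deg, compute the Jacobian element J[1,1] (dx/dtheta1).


J[1,1] = -L1*sin(t1) - L2*sin(t1+t2)
= -2.5*sin(38) - 2.0*sin(111)
= -3.4063


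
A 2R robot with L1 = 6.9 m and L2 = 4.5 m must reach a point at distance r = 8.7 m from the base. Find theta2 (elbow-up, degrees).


cos(theta2) = (r^2 - L1^2 - L2^2) / (2*L1*L2)
cos(theta2) = (75.69 - 47.61 - 20.25) / 62.1
cos(theta2) = 0.126087
theta2 = 82.7565 degrees


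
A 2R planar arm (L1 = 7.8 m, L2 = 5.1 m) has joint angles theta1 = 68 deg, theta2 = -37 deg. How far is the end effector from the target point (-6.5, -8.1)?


End effector via forward kinematics:
x = L1*cos(t1) + L2*cos(t1+t2) = 7.2935
y = L1*sin(t1) + L2*sin(t1+t2) = 9.8587
Distance to target:
d = sqrt((-6.5 - 7.2935)^2 + (-8.1 - 9.8587)^2)
= sqrt(190.2602 + 322.5159)
= 22.6446 m


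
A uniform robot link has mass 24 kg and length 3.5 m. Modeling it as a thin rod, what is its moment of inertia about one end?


I = (1/3) * m * L^2
= (1/3) * 24 * 3.5^2
= 0.333333 * 24 * 12.25
= 98.0 kg*m^2


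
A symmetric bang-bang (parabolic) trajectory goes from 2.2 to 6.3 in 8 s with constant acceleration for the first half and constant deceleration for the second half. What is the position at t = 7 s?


Symmetric rest-to-rest: each phase covers (pf-p0)/2 in time T/2. 0.5*a*(T/2)^2 = (pf-p0)/2 => a = 4*(pf-p0)/T^2
a = 4*(6.3-2.2)/8^2 = 0.2562
t = 7 is in the deceleration phase (t > T/2).
p = pf - 0.5*a*(T-t)^2 = 6.3 - 0.5*0.2562*1^2
= 6.1719


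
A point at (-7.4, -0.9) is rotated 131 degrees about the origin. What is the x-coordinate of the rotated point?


x' = x*cos(theta) - y*sin(theta)
cos(131 deg) = -0.6561, sin(131 deg) = 0.7547
x' = -7.4 * -0.6561 - -0.9 * 0.7547
= 4.8548 - -0.6792
= 5.5341


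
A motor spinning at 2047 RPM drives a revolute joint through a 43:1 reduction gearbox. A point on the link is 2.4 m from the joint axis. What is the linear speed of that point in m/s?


omega_motor = 2047 * 2*pi/60 = 214.3613 rad/s
omega_joint = omega_motor / 43 = 4.9851 rad/s
v = omega_joint * r = 4.9851 * 2.4
= 11.9644 m/s


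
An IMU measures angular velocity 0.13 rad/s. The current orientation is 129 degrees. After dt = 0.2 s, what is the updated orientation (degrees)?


delta_theta = w * dt = 0.13 * 0.2 = 0.026 rad
= 1.4897 deg
theta_new = 129 + 1.4897 = 130.4897 deg


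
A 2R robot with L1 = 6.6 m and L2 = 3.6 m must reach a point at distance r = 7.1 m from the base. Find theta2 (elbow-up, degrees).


cos(theta2) = (r^2 - L1^2 - L2^2) / (2*L1*L2)
cos(theta2) = (50.41 - 43.56 - 12.96) / 47.52
cos(theta2) = -0.128577
theta2 = 97.3874 degrees


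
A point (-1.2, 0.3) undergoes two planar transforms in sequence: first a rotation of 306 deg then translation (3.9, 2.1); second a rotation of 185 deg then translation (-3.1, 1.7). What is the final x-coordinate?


After transform 1:
x1 = cos(306)*-1.2 - sin(306)*0.3 + 3.9 = 3.4374
y1 = sin(306)*-1.2 + cos(306)*0.3 + 2.1 = 3.2472
After transform 2:
x2 = cos(185)*3.4374 - sin(185)*3.2472 + -3.1
= -6.2413


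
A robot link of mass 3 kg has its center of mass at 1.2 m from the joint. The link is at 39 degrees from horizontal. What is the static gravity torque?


tau = m*g*L*cos(angle)
= 3 * 9.81 * 1.2 * cos(39 deg)
= 3 * 9.81 * 1.2 * 0.7771
= 27.4457 Nm


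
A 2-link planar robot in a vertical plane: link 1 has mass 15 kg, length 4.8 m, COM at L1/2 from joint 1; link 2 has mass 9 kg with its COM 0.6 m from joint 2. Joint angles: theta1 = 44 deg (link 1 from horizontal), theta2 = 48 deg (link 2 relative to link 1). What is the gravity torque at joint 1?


Horizontal distance from joint 1 to link-1 COM:
  x_c1 = (L1/2)*cos(t1) = 2.4 * 0.7193 = 1.7264 m
Horizontal distance from joint 1 to link-2 COM:
  x_c2 = L1*cos(t1) + Lc2*cos(t1+t2)
       = 4.8*0.7193 + 0.6*-0.0349 = 3.4319 m
tau1 = m1*g*x_c1 + m2*g*x_c2
     = 15*9.81*1.7264 + 9*9.81*3.4319
     = 254.042 + 303.0017
     = 557.0437 Nm


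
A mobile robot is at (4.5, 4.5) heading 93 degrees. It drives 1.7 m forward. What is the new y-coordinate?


y_new = y0 + d*sin(theta)
= 4.5 + 1.7*sin(93)
= 4.5 + 1.6977
= 6.1977


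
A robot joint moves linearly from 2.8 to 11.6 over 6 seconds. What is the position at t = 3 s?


s = t/T = 3/6 = 0.5
p(t) = p0 + (pf-p0)*s
= 2.8 + (11.6 - 2.8) * 0.5
= 7.2


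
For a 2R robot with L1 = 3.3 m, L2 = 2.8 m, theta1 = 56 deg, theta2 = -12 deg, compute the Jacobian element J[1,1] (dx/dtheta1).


J[1,1] = -L1*sin(t1) - L2*sin(t1+t2)
= -3.3*sin(56) - 2.8*sin(44)
= -4.6809


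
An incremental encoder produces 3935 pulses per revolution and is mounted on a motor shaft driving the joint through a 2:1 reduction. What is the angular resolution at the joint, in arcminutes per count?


counts per rev = 3935
effective counts at joint = 3935 * 2 = 7870
resolution = 360*60 / 7870
= 2.7446 arcmin/count


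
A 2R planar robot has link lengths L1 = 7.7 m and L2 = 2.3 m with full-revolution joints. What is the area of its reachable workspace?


r_max = L1 + L2 = 10.0 m
r_min = |L1 - L2| = 5.4 m
Area = pi*(r_max^2 - r_min^2)
= pi*(100.0 - 29.16)
= pi * 70.84
= 222.5504 m^2


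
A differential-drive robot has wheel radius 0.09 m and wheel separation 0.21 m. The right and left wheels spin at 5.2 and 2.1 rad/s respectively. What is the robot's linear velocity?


vR = r*wR = 0.09*5.2 = 0.468 m/s
vL = r*wL = 0.09*2.1 = 0.189 m/s
v = (vR+vL)/2 = 0.3285 m/s
omega = (vR-vL)/L = 1.3286 rad/s
linear velocity = 0.3285 m/s


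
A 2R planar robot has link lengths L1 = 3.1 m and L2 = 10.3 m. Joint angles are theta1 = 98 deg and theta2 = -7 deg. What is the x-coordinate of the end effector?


Convert angles to radians: theta1 = 1.7104, theta2 = -0.1222
x = L1*cos(theta1) + L2*cos(theta1+theta2)
x = -0.4314 + -0.1798
x = -0.6112


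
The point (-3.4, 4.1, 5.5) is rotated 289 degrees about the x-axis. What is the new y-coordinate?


Rotation about x-axis: y' = y*cos(theta) - z*sin(theta)
= 4.1 * 0.3256 - 5.5 * -0.9455
= 6.5352


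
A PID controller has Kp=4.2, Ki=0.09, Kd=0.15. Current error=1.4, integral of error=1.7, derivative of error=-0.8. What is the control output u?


u = Kp*e + Ki*int(e) + Kd*de/dt
= 4.2*1.4 + 0.09*1.7 + 0.15*(-0.8)
= 5.88 + 0.153 + -0.12
= 5.913


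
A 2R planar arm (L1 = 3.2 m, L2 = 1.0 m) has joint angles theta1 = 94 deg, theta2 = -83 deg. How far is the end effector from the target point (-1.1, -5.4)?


End effector via forward kinematics:
x = L1*cos(t1) + L2*cos(t1+t2) = 0.7584
y = L1*sin(t1) + L2*sin(t1+t2) = 3.383
Distance to target:
d = sqrt((-1.1 - 0.7584)^2 + (-5.4 - 3.383)^2)
= sqrt(3.4537 + 77.1413)
= 8.9775 m


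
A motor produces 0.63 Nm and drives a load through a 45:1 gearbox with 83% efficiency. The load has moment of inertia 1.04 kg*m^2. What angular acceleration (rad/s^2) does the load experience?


tau_out = tau_motor * N * eta
= 0.63 * 45 * 0.83 = 23.5305 Nm
alpha = tau_out / I = 23.5305 / 1.04
= 22.6255 rad/s^2


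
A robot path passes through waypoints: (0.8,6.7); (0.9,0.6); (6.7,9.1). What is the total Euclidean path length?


Segment lengths:
  seg1 = sqrt((0.1)^2 + (-6.1)^2) = 6.1008
  seg2 = sqrt((5.8)^2 + (8.5)^2) = 10.2903
Total = 16.3911


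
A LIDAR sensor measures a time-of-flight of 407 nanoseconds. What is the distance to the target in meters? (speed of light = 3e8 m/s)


tof = 407 ns = 4.07e-07 s
dist = c * tof / 2
= 3e8 * 4.07e-07 / 2
= 61.05 m


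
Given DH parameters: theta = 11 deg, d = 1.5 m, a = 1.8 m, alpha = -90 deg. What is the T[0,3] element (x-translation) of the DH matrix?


T[0,3] = a * cos(theta)
= 1.8 * cos(11 deg)
= 1.8 * 0.9816
= 1.7669


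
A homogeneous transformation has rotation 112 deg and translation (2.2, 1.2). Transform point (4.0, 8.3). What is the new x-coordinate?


x' = cos(theta)*px - sin(theta)*py + tx
= -0.3746*4.0 - 0.9272*8.3 + 2.2
= -6.9941


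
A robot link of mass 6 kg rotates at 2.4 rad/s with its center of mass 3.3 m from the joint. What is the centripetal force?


F = m * omega^2 * r
= 6 * 2.4^2 * 3.3
= 6 * 5.76 * 3.3
= 114.048 N


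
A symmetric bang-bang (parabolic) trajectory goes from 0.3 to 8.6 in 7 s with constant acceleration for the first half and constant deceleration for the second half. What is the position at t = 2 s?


Symmetric rest-to-rest: each phase covers (pf-p0)/2 in time T/2. 0.5*a*(T/2)^2 = (pf-p0)/2 => a = 4*(pf-p0)/T^2
a = 4*(8.6-0.3)/7^2 = 0.6776
t = 2 is in the acceleration phase (t <= T/2).
p = p0 + 0.5*a*t^2 = 0.3 + 0.5*0.6776*2^2
= 1.6551


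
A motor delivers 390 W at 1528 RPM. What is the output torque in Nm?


omega = 1528 * 2*pi/60 = 160.0118 rad/s
tau = P / omega = 390 / 160.0118
= 2.4373 Nm


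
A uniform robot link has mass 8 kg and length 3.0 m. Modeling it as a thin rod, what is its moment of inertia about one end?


I = (1/3) * m * L^2
= (1/3) * 8 * 3.0^2
= 0.333333 * 8 * 9.0
= 24.0 kg*m^2


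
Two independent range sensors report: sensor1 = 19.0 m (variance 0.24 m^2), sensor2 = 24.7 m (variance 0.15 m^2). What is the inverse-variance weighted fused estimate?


w1 = (1/var1) / (1/var1 + 1/var2)
   = 4.1667 / (4.1667 + 6.6667) = 0.3846
w2 = 1 - w1 = 0.6154
fused = w1*s1 + w2*s2 = 7.3077 + 15.2
= 22.5077 m


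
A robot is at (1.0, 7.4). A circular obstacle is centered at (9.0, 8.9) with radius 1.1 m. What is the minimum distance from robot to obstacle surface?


center_dist = sqrt((1.0-9.0)^2 + (7.4-8.9)^2)
= sqrt(64.0 + 2.25)
= 8.1394
min_dist = center_dist - radius = 8.1394 - 1.1 = 7.0394 m


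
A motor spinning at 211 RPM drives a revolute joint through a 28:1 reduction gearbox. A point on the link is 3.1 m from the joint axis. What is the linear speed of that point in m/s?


omega_motor = 211 * 2*pi/60 = 22.0959 rad/s
omega_joint = omega_motor / 28 = 0.7891 rad/s
v = omega_joint * r = 0.7891 * 3.1
= 2.4463 m/s


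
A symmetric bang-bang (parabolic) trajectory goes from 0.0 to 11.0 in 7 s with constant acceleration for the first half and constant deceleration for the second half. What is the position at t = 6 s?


Symmetric rest-to-rest: each phase covers (pf-p0)/2 in time T/2. 0.5*a*(T/2)^2 = (pf-p0)/2 => a = 4*(pf-p0)/T^2
a = 4*(11.0-0.0)/7^2 = 0.898
t = 6 is in the deceleration phase (t > T/2).
p = pf - 0.5*a*(T-t)^2 = 11.0 - 0.5*0.898*1^2
= 10.551


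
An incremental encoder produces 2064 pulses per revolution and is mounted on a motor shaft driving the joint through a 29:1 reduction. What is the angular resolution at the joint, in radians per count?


counts per rev = 2064
effective counts at joint = 2064 * 29 = 59856
resolution = 2*pi / 59856
= 1.0497e-04 rad/count


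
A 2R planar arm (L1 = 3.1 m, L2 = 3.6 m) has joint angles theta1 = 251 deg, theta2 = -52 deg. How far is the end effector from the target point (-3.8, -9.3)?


End effector via forward kinematics:
x = L1*cos(t1) + L2*cos(t1+t2) = -4.4131
y = L1*sin(t1) + L2*sin(t1+t2) = -4.1032
Distance to target:
d = sqrt((-3.8 - -4.4131)^2 + (-9.3 - -4.1032)^2)
= sqrt(0.3759 + 27.0072)
= 5.2329 m


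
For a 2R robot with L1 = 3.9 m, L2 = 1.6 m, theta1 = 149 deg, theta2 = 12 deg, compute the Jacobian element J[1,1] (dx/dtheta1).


J[1,1] = -L1*sin(t1) - L2*sin(t1+t2)
= -3.9*sin(149) - 1.6*sin(161)
= -2.5296


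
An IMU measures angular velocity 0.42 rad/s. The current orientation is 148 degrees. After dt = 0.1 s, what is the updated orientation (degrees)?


delta_theta = w * dt = 0.42 * 0.1 = 0.042 rad
= 2.4064 deg
theta_new = 148 + 2.4064 = 150.4064 deg


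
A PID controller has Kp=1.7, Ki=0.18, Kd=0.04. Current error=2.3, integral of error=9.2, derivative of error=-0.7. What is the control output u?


u = Kp*e + Ki*int(e) + Kd*de/dt
= 1.7*2.3 + 0.18*9.2 + 0.04*(-0.7)
= 3.91 + 1.656 + -0.028
= 5.538


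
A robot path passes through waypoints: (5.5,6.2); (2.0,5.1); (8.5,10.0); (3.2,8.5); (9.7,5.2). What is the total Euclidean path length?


Segment lengths:
  seg1 = sqrt((-3.5)^2 + (-1.1)^2) = 3.6688
  seg2 = sqrt((6.5)^2 + (4.9)^2) = 8.14
  seg3 = sqrt((-5.3)^2 + (-1.5)^2) = 5.5082
  seg4 = sqrt((6.5)^2 + (-3.3)^2) = 7.2897
Total = 24.6067


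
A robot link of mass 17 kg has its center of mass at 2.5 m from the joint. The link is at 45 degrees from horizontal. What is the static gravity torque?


tau = m*g*L*cos(angle)
= 17 * 9.81 * 2.5 * cos(45 deg)
= 17 * 9.81 * 2.5 * 0.7071
= 294.8105 Nm


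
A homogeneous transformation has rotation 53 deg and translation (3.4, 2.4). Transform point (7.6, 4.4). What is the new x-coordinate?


x' = cos(theta)*px - sin(theta)*py + tx
= 0.6018*7.6 - 0.7986*4.4 + 3.4
= 4.4598


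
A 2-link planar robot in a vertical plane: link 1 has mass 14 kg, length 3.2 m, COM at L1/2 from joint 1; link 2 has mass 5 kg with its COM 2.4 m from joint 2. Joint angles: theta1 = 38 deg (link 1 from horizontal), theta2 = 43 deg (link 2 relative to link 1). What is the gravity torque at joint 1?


Horizontal distance from joint 1 to link-1 COM:
  x_c1 = (L1/2)*cos(t1) = 1.6 * 0.788 = 1.2608 m
Horizontal distance from joint 1 to link-2 COM:
  x_c2 = L1*cos(t1) + Lc2*cos(t1+t2)
       = 3.2*0.788 + 2.4*0.1564 = 2.8971 m
tau1 = m1*g*x_c1 + m2*g*x_c2
     = 14*9.81*1.2608 + 5*9.81*2.8971
     = 173.1606 + 142.1016
     = 315.2623 Nm


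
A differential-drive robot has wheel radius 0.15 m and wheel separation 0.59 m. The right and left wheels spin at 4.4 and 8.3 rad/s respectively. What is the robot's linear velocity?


vR = r*wR = 0.15*4.4 = 0.66 m/s
vL = r*wL = 0.15*8.3 = 1.245 m/s
v = (vR+vL)/2 = 0.9525 m/s
omega = (vR-vL)/L = -0.9915 rad/s
linear velocity = 0.9525 m/s


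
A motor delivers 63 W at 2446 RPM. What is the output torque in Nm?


omega = 2446 * 2*pi/60 = 256.1445 rad/s
tau = P / omega = 63 / 256.1445
= 0.246 Nm


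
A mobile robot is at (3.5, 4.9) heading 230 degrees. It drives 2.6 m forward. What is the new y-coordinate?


y_new = y0 + d*sin(theta)
= 4.9 + 2.6*sin(230)
= 4.9 + -1.9917
= 2.9083


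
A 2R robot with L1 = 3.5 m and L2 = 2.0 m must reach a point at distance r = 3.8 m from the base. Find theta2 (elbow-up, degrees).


cos(theta2) = (r^2 - L1^2 - L2^2) / (2*L1*L2)
cos(theta2) = (14.44 - 12.25 - 4.0) / 14.0
cos(theta2) = -0.129286
theta2 = 97.4283 degrees


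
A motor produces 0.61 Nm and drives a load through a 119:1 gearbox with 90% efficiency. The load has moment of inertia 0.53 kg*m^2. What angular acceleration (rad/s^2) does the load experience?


tau_out = tau_motor * N * eta
= 0.61 * 119 * 0.9 = 65.331 Nm
alpha = tau_out / I = 65.331 / 0.53
= 123.266 rad/s^2


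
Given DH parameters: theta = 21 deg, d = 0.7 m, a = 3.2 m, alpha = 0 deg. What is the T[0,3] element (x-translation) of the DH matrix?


T[0,3] = a * cos(theta)
= 3.2 * cos(21 deg)
= 3.2 * 0.9336
= 2.9875


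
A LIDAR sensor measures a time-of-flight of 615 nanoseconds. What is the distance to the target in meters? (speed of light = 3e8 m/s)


tof = 615 ns = 6.15e-07 s
dist = c * tof / 2
= 3e8 * 6.15e-07 / 2
= 92.25 m


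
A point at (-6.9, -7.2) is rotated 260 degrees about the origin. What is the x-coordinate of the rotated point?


x' = x*cos(theta) - y*sin(theta)
cos(260 deg) = -0.1736, sin(260 deg) = -0.9848
x' = -6.9 * -0.1736 - -7.2 * -0.9848
= 1.1982 - 7.0906
= -5.8924


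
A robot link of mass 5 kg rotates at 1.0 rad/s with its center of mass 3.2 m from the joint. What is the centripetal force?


F = m * omega^2 * r
= 5 * 1.0^2 * 3.2
= 5 * 1.0 * 3.2
= 16.0 N


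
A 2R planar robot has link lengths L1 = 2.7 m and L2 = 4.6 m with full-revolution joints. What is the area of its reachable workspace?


r_max = L1 + L2 = 7.3 m
r_min = |L1 - L2| = 1.9 m
Area = pi*(r_max^2 - r_min^2)
= pi*(53.29 - 3.61)
= pi * 49.68
= 156.0743 m^2


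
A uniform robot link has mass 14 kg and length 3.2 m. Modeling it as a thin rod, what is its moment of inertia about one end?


I = (1/3) * m * L^2
= (1/3) * 14 * 3.2^2
= 0.333333 * 14 * 10.24
= 47.7867 kg*m^2


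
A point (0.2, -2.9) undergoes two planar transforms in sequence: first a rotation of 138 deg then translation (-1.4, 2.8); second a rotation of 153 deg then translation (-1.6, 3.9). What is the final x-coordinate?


After transform 1:
x1 = cos(138)*0.2 - sin(138)*-2.9 + -1.4 = 0.3918
y1 = sin(138)*0.2 + cos(138)*-2.9 + 2.8 = 5.0889
After transform 2:
x2 = cos(153)*0.3918 - sin(153)*5.0889 + -1.6
= -4.2595


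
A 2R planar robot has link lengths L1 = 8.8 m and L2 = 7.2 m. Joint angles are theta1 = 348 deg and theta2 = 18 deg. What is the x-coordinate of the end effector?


Convert angles to radians: theta1 = 6.0737, theta2 = 0.3142
x = L1*cos(theta1) + L2*cos(theta1+theta2)
x = 8.6077 + 7.1606
x = 15.7683


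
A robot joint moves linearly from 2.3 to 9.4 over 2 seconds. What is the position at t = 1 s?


s = t/T = 1/2 = 0.5
p(t) = p0 + (pf-p0)*s
= 2.3 + (9.4 - 2.3) * 0.5
= 5.85


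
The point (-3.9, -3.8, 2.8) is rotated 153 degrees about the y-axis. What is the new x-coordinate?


Rotation about y-axis: x' = x*cos(theta) + z*sin(theta)
= -3.9 * -0.891 + 2.8 * 0.454
= 4.7461


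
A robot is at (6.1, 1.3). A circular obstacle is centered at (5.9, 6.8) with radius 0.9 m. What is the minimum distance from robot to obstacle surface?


center_dist = sqrt((6.1-5.9)^2 + (1.3-6.8)^2)
= sqrt(0.04 + 30.25)
= 5.5036
min_dist = center_dist - radius = 5.5036 - 0.9 = 4.6036 m


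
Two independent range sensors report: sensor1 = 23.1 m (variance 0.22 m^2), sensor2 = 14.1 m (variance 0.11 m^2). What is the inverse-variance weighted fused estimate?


w1 = (1/var1) / (1/var1 + 1/var2)
   = 4.5455 / (4.5455 + 9.0909) = 0.3333
w2 = 1 - w1 = 0.6667
fused = w1*s1 + w2*s2 = 7.7 + 9.4
= 17.1 m


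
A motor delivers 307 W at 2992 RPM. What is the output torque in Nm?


omega = 2992 * 2*pi/60 = 313.3215 rad/s
tau = P / omega = 307 / 313.3215
= 0.9798 Nm


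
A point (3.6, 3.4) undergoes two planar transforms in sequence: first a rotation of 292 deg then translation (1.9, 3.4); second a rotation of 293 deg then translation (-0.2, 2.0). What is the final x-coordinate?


After transform 1:
x1 = cos(292)*3.6 - sin(292)*3.4 + 1.9 = 6.401
y1 = sin(292)*3.6 + cos(292)*3.4 + 3.4 = 1.3358
After transform 2:
x2 = cos(293)*6.401 - sin(293)*1.3358 + -0.2
= 3.5307


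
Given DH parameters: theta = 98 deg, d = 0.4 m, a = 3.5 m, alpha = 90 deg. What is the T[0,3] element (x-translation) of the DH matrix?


T[0,3] = a * cos(theta)
= 3.5 * cos(98 deg)
= 3.5 * -0.1392
= -0.4871


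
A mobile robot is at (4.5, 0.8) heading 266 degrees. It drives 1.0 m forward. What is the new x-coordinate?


x_new = x0 + d*cos(theta)
= 4.5 + 1.0*cos(266)
= 4.5 + -0.0698
= 4.4302


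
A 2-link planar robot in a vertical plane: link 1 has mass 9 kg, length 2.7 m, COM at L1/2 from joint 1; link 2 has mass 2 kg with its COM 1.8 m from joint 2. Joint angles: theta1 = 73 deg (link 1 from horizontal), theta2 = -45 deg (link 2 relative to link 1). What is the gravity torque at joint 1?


Horizontal distance from joint 1 to link-1 COM:
  x_c1 = (L1/2)*cos(t1) = 1.35 * 0.2924 = 0.3947 m
Horizontal distance from joint 1 to link-2 COM:
  x_c2 = L1*cos(t1) + Lc2*cos(t1+t2)
       = 2.7*0.2924 + 1.8*0.8829 = 2.3787 m
tau1 = m1*g*x_c1 + m2*g*x_c2
     = 9*9.81*0.3947 + 2*9.81*2.3787
     = 34.8482 + 46.6703
     = 81.5185 Nm


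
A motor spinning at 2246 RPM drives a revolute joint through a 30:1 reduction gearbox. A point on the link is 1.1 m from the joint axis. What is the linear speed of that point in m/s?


omega_motor = 2246 * 2*pi/60 = 235.2006 rad/s
omega_joint = omega_motor / 30 = 7.84 rad/s
v = omega_joint * r = 7.84 * 1.1
= 8.624 m/s


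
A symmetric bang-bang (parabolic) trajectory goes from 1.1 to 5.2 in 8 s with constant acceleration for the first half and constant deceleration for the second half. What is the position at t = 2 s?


Symmetric rest-to-rest: each phase covers (pf-p0)/2 in time T/2. 0.5*a*(T/2)^2 = (pf-p0)/2 => a = 4*(pf-p0)/T^2
a = 4*(5.2-1.1)/8^2 = 0.2562
t = 2 is in the acceleration phase (t <= T/2).
p = p0 + 0.5*a*t^2 = 1.1 + 0.5*0.2562*2^2
= 1.6125


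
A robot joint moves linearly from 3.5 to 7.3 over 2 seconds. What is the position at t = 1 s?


s = t/T = 1/2 = 0.5
p(t) = p0 + (pf-p0)*s
= 3.5 + (7.3 - 3.5) * 0.5
= 5.4


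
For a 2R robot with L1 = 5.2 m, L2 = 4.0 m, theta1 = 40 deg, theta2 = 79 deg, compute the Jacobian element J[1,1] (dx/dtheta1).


J[1,1] = -L1*sin(t1) - L2*sin(t1+t2)
= -5.2*sin(40) - 4.0*sin(119)
= -6.841


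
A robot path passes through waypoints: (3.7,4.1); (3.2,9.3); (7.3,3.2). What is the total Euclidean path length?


Segment lengths:
  seg1 = sqrt((-0.5)^2 + (5.2)^2) = 5.224
  seg2 = sqrt((4.1)^2 + (-6.1)^2) = 7.3498
Total = 12.5738


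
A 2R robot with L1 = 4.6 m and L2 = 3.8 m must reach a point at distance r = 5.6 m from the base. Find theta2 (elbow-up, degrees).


cos(theta2) = (r^2 - L1^2 - L2^2) / (2*L1*L2)
cos(theta2) = (31.36 - 21.16 - 14.44) / 34.96
cos(theta2) = -0.121281
theta2 = 96.9661 degrees


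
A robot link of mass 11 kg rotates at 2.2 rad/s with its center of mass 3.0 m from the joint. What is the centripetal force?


F = m * omega^2 * r
= 11 * 2.2^2 * 3.0
= 11 * 4.84 * 3.0
= 159.72 N


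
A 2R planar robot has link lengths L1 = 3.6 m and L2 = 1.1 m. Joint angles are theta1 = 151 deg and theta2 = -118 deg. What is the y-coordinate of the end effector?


Convert angles to radians: theta1 = 2.6354, theta2 = -2.0595
y = L1*sin(theta1) + L2*sin(theta1+theta2)
y = 1.7453 + 0.5991
y = 2.3444


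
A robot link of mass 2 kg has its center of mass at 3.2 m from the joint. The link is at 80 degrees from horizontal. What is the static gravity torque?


tau = m*g*L*cos(angle)
= 2 * 9.81 * 3.2 * cos(80 deg)
= 2 * 9.81 * 3.2 * 0.1736
= 10.9023 Nm


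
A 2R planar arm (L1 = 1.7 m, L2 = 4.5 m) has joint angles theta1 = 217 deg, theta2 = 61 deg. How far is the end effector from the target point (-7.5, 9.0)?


End effector via forward kinematics:
x = L1*cos(t1) + L2*cos(t1+t2) = -0.7314
y = L1*sin(t1) + L2*sin(t1+t2) = -5.4793
Distance to target:
d = sqrt((-7.5 - -0.7314)^2 + (9.0 - -5.4793)^2)
= sqrt(45.8139 + 209.6499)
= 15.9832 m


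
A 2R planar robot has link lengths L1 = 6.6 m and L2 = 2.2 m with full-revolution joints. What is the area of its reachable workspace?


r_max = L1 + L2 = 8.8 m
r_min = |L1 - L2| = 4.4 m
Area = pi*(r_max^2 - r_min^2)
= pi*(77.44 - 19.36)
= pi * 58.08
= 182.4637 m^2


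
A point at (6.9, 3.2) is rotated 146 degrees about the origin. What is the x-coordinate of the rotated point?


x' = x*cos(theta) - y*sin(theta)
cos(146 deg) = -0.829, sin(146 deg) = 0.5592
x' = 6.9 * -0.829 - 3.2 * 0.5592
= -5.7204 - 1.7894
= -7.5098


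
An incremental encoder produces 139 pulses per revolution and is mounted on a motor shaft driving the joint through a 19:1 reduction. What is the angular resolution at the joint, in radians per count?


counts per rev = 139
effective counts at joint = 139 * 19 = 2641
resolution = 2*pi / 2641
= 0.0024 rad/count


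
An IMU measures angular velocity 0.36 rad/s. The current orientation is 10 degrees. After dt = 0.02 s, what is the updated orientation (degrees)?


delta_theta = w * dt = 0.36 * 0.02 = 0.0072 rad
= 0.4125 deg
theta_new = 10 + 0.4125 = 10.4125 deg


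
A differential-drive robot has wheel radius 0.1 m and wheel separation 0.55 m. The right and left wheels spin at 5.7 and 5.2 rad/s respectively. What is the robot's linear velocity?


vR = r*wR = 0.1*5.7 = 0.57 m/s
vL = r*wL = 0.1*5.2 = 0.52 m/s
v = (vR+vL)/2 = 0.545 m/s
omega = (vR-vL)/L = 0.0909 rad/s
linear velocity = 0.545 m/s


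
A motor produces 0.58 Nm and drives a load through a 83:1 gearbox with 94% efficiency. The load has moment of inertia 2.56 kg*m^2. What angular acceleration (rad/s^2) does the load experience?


tau_out = tau_motor * N * eta
= 0.58 * 83 * 0.94 = 45.2516 Nm
alpha = tau_out / I = 45.2516 / 2.56
= 17.6764 rad/s^2


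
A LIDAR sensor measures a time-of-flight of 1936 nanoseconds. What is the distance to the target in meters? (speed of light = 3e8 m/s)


tof = 1936 ns = 1.936e-06 s
dist = c * tof / 2
= 3e8 * 1.936e-06 / 2
= 290.4 m


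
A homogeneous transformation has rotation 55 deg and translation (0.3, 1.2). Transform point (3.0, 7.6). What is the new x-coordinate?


x' = cos(theta)*px - sin(theta)*py + tx
= 0.5736*3.0 - 0.8192*7.6 + 0.3
= -4.2048


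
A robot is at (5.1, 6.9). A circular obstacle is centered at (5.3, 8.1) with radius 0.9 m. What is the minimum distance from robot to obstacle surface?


center_dist = sqrt((5.1-5.3)^2 + (6.9-8.1)^2)
= sqrt(0.04 + 1.44)
= 1.2166
min_dist = center_dist - radius = 1.2166 - 0.9 = 0.3166 m


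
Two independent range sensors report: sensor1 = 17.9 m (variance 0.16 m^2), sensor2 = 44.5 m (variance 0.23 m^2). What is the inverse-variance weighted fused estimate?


w1 = (1/var1) / (1/var1 + 1/var2)
   = 6.25 / (6.25 + 4.3478) = 0.5897
w2 = 1 - w1 = 0.4103
fused = w1*s1 + w2*s2 = 10.5564 + 18.2564
= 28.8128 m


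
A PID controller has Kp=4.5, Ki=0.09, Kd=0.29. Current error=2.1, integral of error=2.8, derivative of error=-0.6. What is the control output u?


u = Kp*e + Ki*int(e) + Kd*de/dt
= 4.5*2.1 + 0.09*2.8 + 0.29*(-0.6)
= 9.45 + 0.252 + -0.174
= 9.528


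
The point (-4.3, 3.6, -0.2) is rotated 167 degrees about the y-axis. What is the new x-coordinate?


Rotation about y-axis: x' = x*cos(theta) + z*sin(theta)
= -4.3 * -0.9744 + -0.2 * 0.225
= 4.1448


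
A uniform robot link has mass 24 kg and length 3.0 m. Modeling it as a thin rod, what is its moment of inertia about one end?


I = (1/3) * m * L^2
= (1/3) * 24 * 3.0^2
= 0.333333 * 24 * 9.0
= 72.0 kg*m^2


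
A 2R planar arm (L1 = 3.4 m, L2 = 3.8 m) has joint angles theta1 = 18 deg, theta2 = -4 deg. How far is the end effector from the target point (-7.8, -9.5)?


End effector via forward kinematics:
x = L1*cos(t1) + L2*cos(t1+t2) = 6.9207
y = L1*sin(t1) + L2*sin(t1+t2) = 1.97
Distance to target:
d = sqrt((-7.8 - 6.9207)^2 + (-9.5 - 1.97)^2)
= sqrt(216.6995 + 131.56)
= 18.6617 m


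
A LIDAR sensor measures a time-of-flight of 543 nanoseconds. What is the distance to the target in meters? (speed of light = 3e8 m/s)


tof = 543 ns = 5.43e-07 s
dist = c * tof / 2
= 3e8 * 5.43e-07 / 2
= 81.45 m


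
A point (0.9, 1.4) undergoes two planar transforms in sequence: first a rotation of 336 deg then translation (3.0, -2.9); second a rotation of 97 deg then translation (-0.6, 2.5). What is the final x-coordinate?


After transform 1:
x1 = cos(336)*0.9 - sin(336)*1.4 + 3.0 = 4.3916
y1 = sin(336)*0.9 + cos(336)*1.4 + -2.9 = -1.9871
After transform 2:
x2 = cos(97)*4.3916 - sin(97)*-1.9871 + -0.6
= 0.8371


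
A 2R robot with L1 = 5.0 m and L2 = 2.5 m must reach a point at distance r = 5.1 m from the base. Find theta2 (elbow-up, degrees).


cos(theta2) = (r^2 - L1^2 - L2^2) / (2*L1*L2)
cos(theta2) = (26.01 - 25.0 - 6.25) / 25.0
cos(theta2) = -0.2096
theta2 = 102.0989 degrees


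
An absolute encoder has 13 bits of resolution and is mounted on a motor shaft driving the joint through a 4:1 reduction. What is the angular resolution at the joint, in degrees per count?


counts = 2^13 = 8192
effective counts at joint = 8192 * 4 = 32768
resolution = 360 / 32768
= 0.011 deg/count


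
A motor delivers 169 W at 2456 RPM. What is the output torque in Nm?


omega = 2456 * 2*pi/60 = 257.1917 rad/s
tau = P / omega = 169 / 257.1917
= 0.6571 Nm


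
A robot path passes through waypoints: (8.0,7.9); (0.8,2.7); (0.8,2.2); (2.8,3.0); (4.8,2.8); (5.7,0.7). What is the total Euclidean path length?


Segment lengths:
  seg1 = sqrt((-7.2)^2 + (-5.2)^2) = 8.8814
  seg2 = sqrt((0.0)^2 + (-0.5)^2) = 0.5
  seg3 = sqrt((2.0)^2 + (0.8)^2) = 2.1541
  seg4 = sqrt((2.0)^2 + (-0.2)^2) = 2.01
  seg5 = sqrt((0.9)^2 + (-2.1)^2) = 2.2847
Total = 15.8302


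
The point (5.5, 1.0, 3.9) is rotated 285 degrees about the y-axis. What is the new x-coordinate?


Rotation about y-axis: x' = x*cos(theta) + z*sin(theta)
= 5.5 * 0.2588 + 3.9 * -0.9659
= -2.3436


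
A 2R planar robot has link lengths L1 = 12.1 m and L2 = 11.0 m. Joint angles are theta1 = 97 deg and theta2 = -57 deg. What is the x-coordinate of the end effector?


Convert angles to radians: theta1 = 1.693, theta2 = -0.9948
x = L1*cos(theta1) + L2*cos(theta1+theta2)
x = -1.4746 + 8.4265
x = 6.9519


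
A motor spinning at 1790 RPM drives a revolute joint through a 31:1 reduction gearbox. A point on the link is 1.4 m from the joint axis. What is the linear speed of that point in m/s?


omega_motor = 1790 * 2*pi/60 = 187.4484 rad/s
omega_joint = omega_motor / 31 = 6.0467 rad/s
v = omega_joint * r = 6.0467 * 1.4
= 8.4654 m/s


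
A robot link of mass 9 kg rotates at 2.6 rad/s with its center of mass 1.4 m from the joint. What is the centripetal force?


F = m * omega^2 * r
= 9 * 2.6^2 * 1.4
= 9 * 6.76 * 1.4
= 85.176 N


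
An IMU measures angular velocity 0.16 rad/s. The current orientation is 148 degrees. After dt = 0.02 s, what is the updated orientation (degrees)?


delta_theta = w * dt = 0.16 * 0.02 = 0.0032 rad
= 0.1833 deg
theta_new = 148 + 0.1833 = 148.1833 deg


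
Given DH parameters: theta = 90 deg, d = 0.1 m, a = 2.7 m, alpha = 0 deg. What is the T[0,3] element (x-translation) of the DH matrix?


T[0,3] = a * cos(theta)
= 2.7 * cos(90 deg)
= 2.7 * 0.0
= 0.0


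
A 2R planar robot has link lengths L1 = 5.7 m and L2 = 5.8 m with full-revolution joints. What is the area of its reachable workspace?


r_max = L1 + L2 = 11.5 m
r_min = |L1 - L2| = 0.1 m
Area = pi*(r_max^2 - r_min^2)
= pi*(132.25 - 0.01)
= pi * 132.24
= 415.4442 m^2


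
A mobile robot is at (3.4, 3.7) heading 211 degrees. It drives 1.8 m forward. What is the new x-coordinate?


x_new = x0 + d*cos(theta)
= 3.4 + 1.8*cos(211)
= 3.4 + -1.5429
= 1.8571


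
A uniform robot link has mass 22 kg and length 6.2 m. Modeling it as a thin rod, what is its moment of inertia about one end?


I = (1/3) * m * L^2
= (1/3) * 22 * 6.2^2
= 0.333333 * 22 * 38.44
= 281.8933 kg*m^2


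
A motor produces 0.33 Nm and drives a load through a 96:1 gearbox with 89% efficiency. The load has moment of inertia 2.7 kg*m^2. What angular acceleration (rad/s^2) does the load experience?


tau_out = tau_motor * N * eta
= 0.33 * 96 * 0.89 = 28.1952 Nm
alpha = tau_out / I = 28.1952 / 2.7
= 10.4427 rad/s^2


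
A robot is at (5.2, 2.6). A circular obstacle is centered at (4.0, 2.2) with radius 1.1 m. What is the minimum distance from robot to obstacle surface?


center_dist = sqrt((5.2-4.0)^2 + (2.6-2.2)^2)
= sqrt(1.44 + 0.16)
= 1.2649
min_dist = center_dist - radius = 1.2649 - 1.1 = 0.1649 m


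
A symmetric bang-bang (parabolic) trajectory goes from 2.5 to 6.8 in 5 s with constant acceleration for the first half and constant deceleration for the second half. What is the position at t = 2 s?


Symmetric rest-to-rest: each phase covers (pf-p0)/2 in time T/2. 0.5*a*(T/2)^2 = (pf-p0)/2 => a = 4*(pf-p0)/T^2
a = 4*(6.8-2.5)/5^2 = 0.688
t = 2 is in the acceleration phase (t <= T/2).
p = p0 + 0.5*a*t^2 = 2.5 + 0.5*0.688*2^2
= 3.876


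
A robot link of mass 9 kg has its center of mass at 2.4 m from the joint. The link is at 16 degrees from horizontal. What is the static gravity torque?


tau = m*g*L*cos(angle)
= 9 * 9.81 * 2.4 * cos(16 deg)
= 9 * 9.81 * 2.4 * 0.9613
= 203.6875 Nm


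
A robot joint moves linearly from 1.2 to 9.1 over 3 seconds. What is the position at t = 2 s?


s = t/T = 2/3 = 0.6667
p(t) = p0 + (pf-p0)*s
= 1.2 + (9.1 - 1.2) * 0.6667
= 6.4667


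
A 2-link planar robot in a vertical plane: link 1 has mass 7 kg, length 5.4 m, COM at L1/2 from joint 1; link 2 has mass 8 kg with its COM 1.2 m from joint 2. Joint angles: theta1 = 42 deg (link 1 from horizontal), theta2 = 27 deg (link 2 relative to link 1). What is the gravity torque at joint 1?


Horizontal distance from joint 1 to link-1 COM:
  x_c1 = (L1/2)*cos(t1) = 2.7 * 0.7431 = 2.0065 m
Horizontal distance from joint 1 to link-2 COM:
  x_c2 = L1*cos(t1) + Lc2*cos(t1+t2)
       = 5.4*0.7431 + 1.2*0.3584 = 4.443 m
tau1 = m1*g*x_c1 + m2*g*x_c2
     = 7*9.81*2.0065 + 8*9.81*4.443
     = 137.7857 + 348.6885
     = 486.4742 Nm


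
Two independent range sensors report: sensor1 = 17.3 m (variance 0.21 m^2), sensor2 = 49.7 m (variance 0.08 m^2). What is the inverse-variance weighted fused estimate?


w1 = (1/var1) / (1/var1 + 1/var2)
   = 4.7619 / (4.7619 + 12.5) = 0.2759
w2 = 1 - w1 = 0.7241
fused = w1*s1 + w2*s2 = 4.7724 + 35.9897
= 40.7621 m
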